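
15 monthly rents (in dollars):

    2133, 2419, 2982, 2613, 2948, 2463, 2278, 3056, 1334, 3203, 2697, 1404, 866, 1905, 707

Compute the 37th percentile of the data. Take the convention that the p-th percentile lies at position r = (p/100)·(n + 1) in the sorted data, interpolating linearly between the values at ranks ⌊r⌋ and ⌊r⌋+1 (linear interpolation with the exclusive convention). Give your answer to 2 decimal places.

2114.76

Sorted: 707, 866, 1334, 1404, 1905, 2133, 2278, 2419, 2463, 2613, 2697, 2948, 2982, 3056, 3203.
n = 15.
r = (37/100)·(15 + 1) = 5.92.
Rank 5 is 1905 and rank 6 is 2133.
Interpolate: 1905 + 0.92·(2133 − 1905) = 1905 + 0.92·228 = 2114.76.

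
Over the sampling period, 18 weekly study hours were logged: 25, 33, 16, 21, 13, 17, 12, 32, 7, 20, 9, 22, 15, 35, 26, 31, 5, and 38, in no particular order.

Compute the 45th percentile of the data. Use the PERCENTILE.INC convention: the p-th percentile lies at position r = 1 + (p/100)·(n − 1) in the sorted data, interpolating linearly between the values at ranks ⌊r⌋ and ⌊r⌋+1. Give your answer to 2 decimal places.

18.95

Sorted: 5, 7, 9, 12, 13, 15, 16, 17, 20, 21, 22, 25, 26, 31, 32, 33, 35, 38.
n = 18.
r = 1 + (45/100)·(18 − 1) = 1 + 7.65 = 8.65.
Rank 8 is 17 and rank 9 is 20.
Interpolate: 17 + 0.65·(20 − 17) = 17 + 0.65·3 = 18.95.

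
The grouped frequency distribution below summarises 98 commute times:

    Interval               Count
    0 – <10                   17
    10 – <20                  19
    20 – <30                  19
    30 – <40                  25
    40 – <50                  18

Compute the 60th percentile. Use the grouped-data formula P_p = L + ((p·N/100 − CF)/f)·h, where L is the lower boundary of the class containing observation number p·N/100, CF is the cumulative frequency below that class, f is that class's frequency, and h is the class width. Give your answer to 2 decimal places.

N = 98; target position k = 60/100 · 98 = 58.8.
Cumulative frequencies: 17, 36, 55, 80, 98.
Observation 58.8 falls in the class 30 – <40.
L = 30, CF = 55, f = 25, h = 10.
P60 = 30 + ((58.8 − 55)/25)·10 = 30 + 1.52 = 31.52.

31.52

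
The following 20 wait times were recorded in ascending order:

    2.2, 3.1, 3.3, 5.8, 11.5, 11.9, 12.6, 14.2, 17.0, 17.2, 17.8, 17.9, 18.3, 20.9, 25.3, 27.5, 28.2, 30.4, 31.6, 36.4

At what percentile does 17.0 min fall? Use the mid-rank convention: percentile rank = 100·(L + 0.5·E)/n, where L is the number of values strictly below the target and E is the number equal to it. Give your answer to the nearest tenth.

42.5

Count below 17.0: L = 8; count equal: E = 1; n = 20.
Percentile rank = 100·(8 + 0.5·1)/20 = 100·8.5/20 = 42.5.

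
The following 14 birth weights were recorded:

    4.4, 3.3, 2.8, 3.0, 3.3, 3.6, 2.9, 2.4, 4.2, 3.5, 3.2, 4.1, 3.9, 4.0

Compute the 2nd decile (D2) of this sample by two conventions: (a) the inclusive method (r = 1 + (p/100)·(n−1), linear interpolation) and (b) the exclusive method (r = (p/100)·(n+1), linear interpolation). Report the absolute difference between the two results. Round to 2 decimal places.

0.06

Sorted: 2.4, 2.8, 2.9, 3.0, 3.2, 3.3, 3.3, 3.5, 3.6, 3.9, 4.0, 4.1, 4.2, 4.4.
n = 14.
(a) r = 3.6; between ranks 3 (2.9) and 4 (3.0): 2.96.
(b) r = 3 → value at rank 3 = 2.9.
|2.96 − 2.9| = 0.06.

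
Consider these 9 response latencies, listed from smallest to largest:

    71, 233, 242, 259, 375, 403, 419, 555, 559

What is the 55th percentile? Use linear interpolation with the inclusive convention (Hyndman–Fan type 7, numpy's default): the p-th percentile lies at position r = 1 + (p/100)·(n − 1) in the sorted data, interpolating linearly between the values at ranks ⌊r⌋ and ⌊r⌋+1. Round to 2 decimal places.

386.20

n = 9.
r = 1 + (55/100)·(9 − 1) = 1 + 4.4 = 5.4.
Rank 5 is 375 and rank 6 is 403.
Interpolate: 375 + 0.4·(403 − 375) = 375 + 0.4·28 = 386.2.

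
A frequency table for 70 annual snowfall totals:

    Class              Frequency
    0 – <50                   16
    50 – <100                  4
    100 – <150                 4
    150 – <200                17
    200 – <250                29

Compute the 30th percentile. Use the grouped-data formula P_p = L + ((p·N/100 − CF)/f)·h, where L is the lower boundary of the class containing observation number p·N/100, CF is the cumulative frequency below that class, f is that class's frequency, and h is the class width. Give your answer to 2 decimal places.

112.50

N = 70; target position k = 30/100 · 70 = 21.
Cumulative frequencies: 16, 20, 24, 41, 70.
Observation 21 falls in the class 100 – <150.
L = 100, CF = 20, f = 4, h = 50.
P30 = 100 + ((21 − 20)/4)·50 = 100 + 12.5 = 112.5.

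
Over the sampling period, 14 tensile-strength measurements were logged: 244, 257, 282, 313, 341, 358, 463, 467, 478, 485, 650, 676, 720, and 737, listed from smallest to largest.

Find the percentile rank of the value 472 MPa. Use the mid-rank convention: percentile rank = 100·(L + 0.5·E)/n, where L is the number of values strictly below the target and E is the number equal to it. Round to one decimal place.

57.1

Count below 472: L = 8; count equal: E = 0; n = 14.
Percentile rank = 100·(8 + 0.5·0)/14 = 100·8/14 = 57.14.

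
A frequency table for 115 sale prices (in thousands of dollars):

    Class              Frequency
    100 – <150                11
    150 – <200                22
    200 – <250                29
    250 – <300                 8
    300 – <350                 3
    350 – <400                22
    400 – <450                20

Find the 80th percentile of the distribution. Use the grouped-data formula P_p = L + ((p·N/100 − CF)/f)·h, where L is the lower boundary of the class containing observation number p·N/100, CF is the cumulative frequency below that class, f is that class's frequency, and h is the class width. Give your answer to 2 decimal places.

N = 115; target position k = 80/100 · 115 = 92.
Cumulative frequencies: 11, 33, 62, 70, 73, 95, 115.
Observation 92 falls in the class 350 – <400.
L = 350, CF = 73, f = 22, h = 50.
P80 = 350 + ((92 − 73)/22)·50 = 350 + 43.1818 = 393.182.

393.18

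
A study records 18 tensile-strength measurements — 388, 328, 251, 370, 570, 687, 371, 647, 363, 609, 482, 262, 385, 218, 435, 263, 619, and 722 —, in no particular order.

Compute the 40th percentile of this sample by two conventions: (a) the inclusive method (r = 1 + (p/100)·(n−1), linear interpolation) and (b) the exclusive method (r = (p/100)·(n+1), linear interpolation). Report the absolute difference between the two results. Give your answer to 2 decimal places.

Sorted: 218, 251, 262, 263, 328, 363, 370, 371, 385, 388, 435, 482, 570, 609, 619, 647, 687, 722.
n = 18.
(a) r = 7.8; between ranks 7 (370) and 8 (371): 370.8.
(b) r = 7.6; between ranks 7 (370) and 8 (371): 370.6.
|370.8 − 370.6| = 0.2.

0.20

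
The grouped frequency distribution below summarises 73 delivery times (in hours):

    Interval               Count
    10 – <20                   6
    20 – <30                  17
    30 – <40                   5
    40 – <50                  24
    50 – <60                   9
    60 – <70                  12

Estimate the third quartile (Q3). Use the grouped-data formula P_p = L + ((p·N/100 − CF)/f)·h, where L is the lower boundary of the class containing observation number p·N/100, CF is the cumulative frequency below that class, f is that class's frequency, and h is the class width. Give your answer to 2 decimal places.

N = 73; target position k = 75/100 · 73 = 54.75.
Cumulative frequencies: 6, 23, 28, 52, 61, 73.
Observation 54.75 falls in the class 50 – <60.
L = 50, CF = 52, f = 9, h = 10.
P75 = 50 + ((54.75 − 52)/9)·10 = 50 + 3.05556 = 53.0556.

53.06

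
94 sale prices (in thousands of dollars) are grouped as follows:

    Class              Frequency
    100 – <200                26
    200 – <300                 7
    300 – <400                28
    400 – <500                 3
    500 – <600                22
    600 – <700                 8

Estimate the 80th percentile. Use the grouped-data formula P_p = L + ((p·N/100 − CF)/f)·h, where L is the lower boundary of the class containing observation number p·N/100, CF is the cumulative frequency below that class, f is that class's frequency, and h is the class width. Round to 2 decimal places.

550.91

N = 94; target position k = 80/100 · 94 = 75.2.
Cumulative frequencies: 26, 33, 61, 64, 86, 94.
Observation 75.2 falls in the class 500 – <600.
L = 500, CF = 64, f = 22, h = 100.
P80 = 500 + ((75.2 − 64)/22)·100 = 500 + 50.9091 = 550.909.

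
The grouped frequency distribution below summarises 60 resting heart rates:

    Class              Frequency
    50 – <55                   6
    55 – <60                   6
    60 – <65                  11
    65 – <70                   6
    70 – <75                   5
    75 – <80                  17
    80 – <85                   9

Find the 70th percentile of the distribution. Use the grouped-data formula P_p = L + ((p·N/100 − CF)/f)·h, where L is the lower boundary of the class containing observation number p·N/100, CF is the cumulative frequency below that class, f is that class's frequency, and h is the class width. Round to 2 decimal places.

77.35

N = 60; target position k = 70/100 · 60 = 42.
Cumulative frequencies: 6, 12, 23, 29, 34, 51, 60.
Observation 42 falls in the class 75 – <80.
L = 75, CF = 34, f = 17, h = 5.
P70 = 75 + ((42 − 34)/17)·5 = 75 + 2.35294 = 77.3529.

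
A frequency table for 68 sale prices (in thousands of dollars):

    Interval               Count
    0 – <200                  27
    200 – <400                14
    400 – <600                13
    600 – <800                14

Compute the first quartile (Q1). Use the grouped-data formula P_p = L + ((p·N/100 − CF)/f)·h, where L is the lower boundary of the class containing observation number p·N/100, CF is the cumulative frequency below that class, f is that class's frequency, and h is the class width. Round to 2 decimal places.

125.93

N = 68; target position k = 25/100 · 68 = 17.
Cumulative frequencies: 27, 41, 54, 68.
Observation 17 falls in the class 0 – <200.
L = 0, CF = 0, f = 27, h = 200.
P25 = 0 + ((17 − 0)/27)·200 = 0 + 125.926 = 125.926.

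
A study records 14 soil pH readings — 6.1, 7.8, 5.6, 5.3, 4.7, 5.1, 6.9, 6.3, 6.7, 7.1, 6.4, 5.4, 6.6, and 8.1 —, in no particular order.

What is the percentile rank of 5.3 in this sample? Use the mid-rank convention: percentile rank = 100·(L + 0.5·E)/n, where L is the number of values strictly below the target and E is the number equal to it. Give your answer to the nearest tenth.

Sorted: 4.7, 5.1, 5.3, 5.4, 5.6, 6.1, 6.3, 6.4, 6.6, 6.7, 6.9, 7.1, 7.8, 8.1.
Count below 5.3: L = 2; count equal: E = 1; n = 14.
Percentile rank = 100·(2 + 0.5·1)/14 = 100·2.5/14 = 17.86.

17.9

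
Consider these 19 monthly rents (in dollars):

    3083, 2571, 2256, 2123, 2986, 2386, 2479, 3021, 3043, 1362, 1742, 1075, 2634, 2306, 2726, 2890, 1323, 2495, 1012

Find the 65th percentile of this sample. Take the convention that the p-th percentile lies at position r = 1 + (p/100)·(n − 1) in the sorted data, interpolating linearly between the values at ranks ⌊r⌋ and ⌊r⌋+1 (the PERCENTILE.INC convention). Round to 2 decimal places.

2615.10

Sorted: 1012, 1075, 1323, 1362, 1742, 2123, 2256, 2306, 2386, 2479, 2495, 2571, 2634, 2726, 2890, 2986, 3021, 3043, 3083.
n = 19.
r = 1 + (65/100)·(19 − 1) = 1 + 11.7 = 12.7.
Rank 12 is 2571 and rank 13 is 2634.
Interpolate: 2571 + 0.7·(2634 − 2571) = 2571 + 0.7·63 = 2615.1.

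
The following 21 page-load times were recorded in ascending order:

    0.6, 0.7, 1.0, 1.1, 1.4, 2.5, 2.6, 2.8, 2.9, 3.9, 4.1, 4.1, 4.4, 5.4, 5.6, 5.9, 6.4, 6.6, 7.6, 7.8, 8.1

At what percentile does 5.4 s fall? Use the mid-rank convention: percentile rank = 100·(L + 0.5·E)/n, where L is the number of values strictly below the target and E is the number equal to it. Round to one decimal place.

Count below 5.4: L = 13; count equal: E = 1; n = 21.
Percentile rank = 100·(13 + 0.5·1)/21 = 100·13.5/21 = 64.29.

64.3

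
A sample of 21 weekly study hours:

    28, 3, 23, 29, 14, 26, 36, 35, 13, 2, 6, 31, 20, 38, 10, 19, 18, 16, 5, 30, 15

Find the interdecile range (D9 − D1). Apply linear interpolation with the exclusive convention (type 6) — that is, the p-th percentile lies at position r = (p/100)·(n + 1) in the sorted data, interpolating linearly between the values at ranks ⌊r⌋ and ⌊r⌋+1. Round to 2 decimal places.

Sorted: 2, 3, 5, 6, 10, 13, 14, 15, 16, 18, 19, 20, 23, 26, 28, 29, 30, 31, 35, 36, 38.
n = 21.
P10: r = 2.2; ranks 2–3 are 3, 5; interpolating gives 3.4.
P90: r = 19.8; ranks 19–20 are 35, 36; interpolating gives 35.8.
Difference: 35.8 − 3.4 = 32.4.

32.40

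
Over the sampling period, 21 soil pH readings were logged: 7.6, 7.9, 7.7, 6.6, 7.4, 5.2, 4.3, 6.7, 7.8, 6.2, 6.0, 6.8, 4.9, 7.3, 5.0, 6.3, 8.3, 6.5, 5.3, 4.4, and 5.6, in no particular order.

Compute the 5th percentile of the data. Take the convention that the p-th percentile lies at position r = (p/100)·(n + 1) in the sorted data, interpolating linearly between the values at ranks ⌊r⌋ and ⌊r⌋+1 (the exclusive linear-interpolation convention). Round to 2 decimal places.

4.31

Sorted: 4.3, 4.4, 4.9, 5.0, 5.2, 5.3, 5.6, 6.0, 6.2, 6.3, 6.5, 6.6, 6.7, 6.8, 7.3, 7.4, 7.6, 7.7, 7.8, 7.9, 8.3.
n = 21.
r = (5/100)·(21 + 1) = 1.1.
Rank 1 is 4.3 and rank 2 is 4.4.
Interpolate: 4.3 + 0.1·(4.4 − 4.3) = 4.3 + 0.1·0.1 = 4.31.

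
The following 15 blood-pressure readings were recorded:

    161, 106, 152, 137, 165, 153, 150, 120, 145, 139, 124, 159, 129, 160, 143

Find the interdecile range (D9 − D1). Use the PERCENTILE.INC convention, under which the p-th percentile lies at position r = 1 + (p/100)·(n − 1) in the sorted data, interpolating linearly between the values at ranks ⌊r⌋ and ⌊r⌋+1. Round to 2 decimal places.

Sorted: 106, 120, 124, 129, 137, 139, 143, 145, 150, 152, 153, 159, 160, 161, 165.
n = 15.
P10: r = 2.4; ranks 2–3 are 120, 124; interpolating gives 121.6.
P90: r = 13.6; ranks 13–14 are 160, 161; interpolating gives 160.6.
Difference: 160.6 − 121.6 = 39.

39.00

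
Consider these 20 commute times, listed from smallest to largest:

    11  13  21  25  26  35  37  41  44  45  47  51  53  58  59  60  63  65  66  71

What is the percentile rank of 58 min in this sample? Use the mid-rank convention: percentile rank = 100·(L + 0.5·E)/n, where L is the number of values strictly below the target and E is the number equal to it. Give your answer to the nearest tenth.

Count below 58: L = 13; count equal: E = 1; n = 20.
Percentile rank = 100·(13 + 0.5·1)/20 = 100·13.5/20 = 67.5.

67.5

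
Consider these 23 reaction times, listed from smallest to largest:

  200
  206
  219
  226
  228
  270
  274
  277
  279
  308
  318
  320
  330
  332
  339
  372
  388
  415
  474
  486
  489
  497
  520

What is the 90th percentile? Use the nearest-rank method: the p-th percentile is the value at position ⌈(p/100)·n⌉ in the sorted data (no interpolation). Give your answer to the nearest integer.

n = 23.
Position = ⌈90/100 · 23⌉ = ⌈20.7⌉ = 21.
The value at rank 21 is 489.

489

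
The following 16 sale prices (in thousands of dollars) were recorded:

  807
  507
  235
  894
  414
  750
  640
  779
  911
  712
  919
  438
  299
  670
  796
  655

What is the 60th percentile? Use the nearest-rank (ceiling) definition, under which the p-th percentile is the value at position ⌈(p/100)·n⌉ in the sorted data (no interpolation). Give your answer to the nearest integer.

Sorted: 235, 299, 414, 438, 507, 640, 655, 670, 712, 750, 779, 796, 807, 894, 911, 919.
n = 16.
Position = ⌈60/100 · 16⌉ = ⌈9.6⌉ = 10.
The value at rank 10 is 750.

750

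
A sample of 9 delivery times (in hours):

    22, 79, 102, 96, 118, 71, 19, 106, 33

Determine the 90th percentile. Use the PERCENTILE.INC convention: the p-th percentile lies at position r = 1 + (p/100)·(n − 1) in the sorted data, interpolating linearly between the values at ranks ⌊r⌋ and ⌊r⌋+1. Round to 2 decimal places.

Sorted: 19, 22, 33, 71, 79, 96, 102, 106, 118.
n = 9.
r = 1 + (90/100)·(9 − 1) = 1 + 7.2 = 8.2.
Rank 8 is 106 and rank 9 is 118.
Interpolate: 106 + 0.2·(118 − 106) = 106 + 0.2·12 = 108.4.

108.40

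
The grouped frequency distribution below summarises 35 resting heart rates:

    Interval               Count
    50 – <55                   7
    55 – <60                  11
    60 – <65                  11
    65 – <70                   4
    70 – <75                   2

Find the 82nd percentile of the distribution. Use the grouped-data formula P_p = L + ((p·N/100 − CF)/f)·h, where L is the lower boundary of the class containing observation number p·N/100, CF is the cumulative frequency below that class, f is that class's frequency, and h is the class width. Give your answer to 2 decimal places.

N = 35; target position k = 82/100 · 35 = 28.7.
Cumulative frequencies: 7, 18, 29, 33, 35.
Observation 28.7 falls in the class 60 – <65.
L = 60, CF = 18, f = 11, h = 5.
P82 = 60 + ((28.7 − 18)/11)·5 = 60 + 4.86364 = 64.8636.

64.86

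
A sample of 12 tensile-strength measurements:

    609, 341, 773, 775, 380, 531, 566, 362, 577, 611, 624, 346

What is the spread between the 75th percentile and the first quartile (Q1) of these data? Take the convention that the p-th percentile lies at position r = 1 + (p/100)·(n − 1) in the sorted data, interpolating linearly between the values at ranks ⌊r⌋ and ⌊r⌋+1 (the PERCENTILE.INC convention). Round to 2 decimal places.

238.75

Sorted: 341, 346, 362, 380, 531, 566, 577, 609, 611, 624, 773, 775.
n = 12.
P25: r = 3.75; ranks 3–4 are 362, 380; interpolating gives 375.5.
P75: r = 9.25; ranks 9–10 are 611, 624; interpolating gives 614.25.
Difference: 614.25 − 375.5 = 238.75.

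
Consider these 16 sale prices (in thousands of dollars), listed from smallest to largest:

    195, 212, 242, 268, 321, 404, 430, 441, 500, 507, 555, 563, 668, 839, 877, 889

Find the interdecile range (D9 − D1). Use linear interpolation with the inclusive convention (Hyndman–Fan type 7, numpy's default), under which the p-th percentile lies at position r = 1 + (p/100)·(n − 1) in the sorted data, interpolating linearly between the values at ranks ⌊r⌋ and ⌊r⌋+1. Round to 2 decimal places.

n = 16.
P10: r = 2.5; ranks 2–3 are 212, 242; interpolating gives 227.
P90: r = 14.5; ranks 14–15 are 839, 877; interpolating gives 858.
Difference: 858 − 227 = 631.

631.00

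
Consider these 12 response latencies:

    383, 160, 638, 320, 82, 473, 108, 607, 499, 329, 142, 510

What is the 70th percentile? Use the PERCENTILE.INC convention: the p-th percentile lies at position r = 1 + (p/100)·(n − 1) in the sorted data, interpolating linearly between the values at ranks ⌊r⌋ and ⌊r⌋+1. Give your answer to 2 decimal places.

Sorted: 82, 108, 142, 160, 320, 329, 383, 473, 499, 510, 607, 638.
n = 12.
r = 1 + (70/100)·(12 − 1) = 1 + 7.7 = 8.7.
Rank 8 is 473 and rank 9 is 499.
Interpolate: 473 + 0.7·(499 − 473) = 473 + 0.7·26 = 491.2.

491.20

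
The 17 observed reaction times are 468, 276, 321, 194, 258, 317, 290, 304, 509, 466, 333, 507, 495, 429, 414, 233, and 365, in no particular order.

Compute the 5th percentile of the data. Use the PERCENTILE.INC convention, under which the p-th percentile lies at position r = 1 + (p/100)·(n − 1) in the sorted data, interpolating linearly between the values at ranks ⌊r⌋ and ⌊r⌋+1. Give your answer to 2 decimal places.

225.20

Sorted: 194, 233, 258, 276, 290, 304, 317, 321, 333, 365, 414, 429, 466, 468, 495, 507, 509.
n = 17.
r = 1 + (5/100)·(17 − 1) = 1 + 0.8 = 1.8.
Rank 1 is 194 and rank 2 is 233.
Interpolate: 194 + 0.8·(233 − 194) = 194 + 0.8·39 = 225.2.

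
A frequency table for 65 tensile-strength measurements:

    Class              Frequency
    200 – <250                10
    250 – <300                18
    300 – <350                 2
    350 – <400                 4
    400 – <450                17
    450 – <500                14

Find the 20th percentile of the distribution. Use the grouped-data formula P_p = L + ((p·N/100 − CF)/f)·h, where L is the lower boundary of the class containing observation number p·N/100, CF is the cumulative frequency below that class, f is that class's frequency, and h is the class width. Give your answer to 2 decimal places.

N = 65; target position k = 20/100 · 65 = 13.
Cumulative frequencies: 10, 28, 30, 34, 51, 65.
Observation 13 falls in the class 250 – <300.
L = 250, CF = 10, f = 18, h = 50.
P20 = 250 + ((13 − 10)/18)·50 = 250 + 8.33333 = 258.333.

258.33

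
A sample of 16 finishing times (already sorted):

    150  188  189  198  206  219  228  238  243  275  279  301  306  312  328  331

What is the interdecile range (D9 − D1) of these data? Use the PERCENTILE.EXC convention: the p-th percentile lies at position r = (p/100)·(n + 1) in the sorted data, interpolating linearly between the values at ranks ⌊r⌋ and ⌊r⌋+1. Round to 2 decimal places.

152.30

n = 16.
P10: r = 1.7; ranks 1–2 are 150, 188; interpolating gives 176.6.
P90: r = 15.3; ranks 15–16 are 328, 331; interpolating gives 328.9.
Difference: 328.9 − 176.6 = 152.3.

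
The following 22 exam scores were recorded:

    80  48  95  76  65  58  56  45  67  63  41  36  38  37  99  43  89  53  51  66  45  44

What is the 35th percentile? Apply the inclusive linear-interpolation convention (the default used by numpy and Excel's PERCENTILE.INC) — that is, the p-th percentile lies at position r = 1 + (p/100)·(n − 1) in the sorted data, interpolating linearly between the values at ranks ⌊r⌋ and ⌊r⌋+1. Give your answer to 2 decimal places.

46.05

Sorted: 36, 37, 38, 41, 43, 44, 45, 45, 48, 51, 53, 56, 58, 63, 65, 66, 67, 76, 80, 89, 95, 99.
n = 22.
r = 1 + (35/100)·(22 − 1) = 1 + 7.35 = 8.35.
Rank 8 is 45 and rank 9 is 48.
Interpolate: 45 + 0.35·(48 − 45) = 45 + 0.35·3 = 46.05.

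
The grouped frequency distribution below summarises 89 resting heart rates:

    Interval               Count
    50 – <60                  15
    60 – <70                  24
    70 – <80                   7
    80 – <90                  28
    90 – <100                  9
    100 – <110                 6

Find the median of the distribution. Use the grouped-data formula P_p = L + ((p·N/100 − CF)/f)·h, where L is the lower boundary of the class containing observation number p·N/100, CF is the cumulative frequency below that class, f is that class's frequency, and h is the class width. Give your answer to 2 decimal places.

N = 89; target position k = 50/100 · 89 = 44.5.
Cumulative frequencies: 15, 39, 46, 74, 83, 89.
Observation 44.5 falls in the class 70 – <80.
L = 70, CF = 39, f = 7, h = 10.
P50 = 70 + ((44.5 − 39)/7)·10 = 70 + 7.85714 = 77.8571.

77.86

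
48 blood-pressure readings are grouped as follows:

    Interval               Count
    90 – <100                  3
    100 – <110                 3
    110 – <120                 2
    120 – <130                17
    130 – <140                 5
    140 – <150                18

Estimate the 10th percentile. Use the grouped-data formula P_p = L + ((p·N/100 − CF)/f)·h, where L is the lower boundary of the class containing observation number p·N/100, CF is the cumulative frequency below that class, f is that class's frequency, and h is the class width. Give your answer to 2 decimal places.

N = 48; target position k = 10/100 · 48 = 4.8.
Cumulative frequencies: 3, 6, 8, 25, 30, 48.
Observation 4.8 falls in the class 100 – <110.
L = 100, CF = 3, f = 3, h = 10.
P10 = 100 + ((4.8 − 3)/3)·10 = 100 + 6 = 106.

106.00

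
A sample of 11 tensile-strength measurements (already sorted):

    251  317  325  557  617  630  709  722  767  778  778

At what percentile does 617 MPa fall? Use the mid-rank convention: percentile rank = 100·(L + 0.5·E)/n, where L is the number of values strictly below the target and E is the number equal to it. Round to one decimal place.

40.9

Count below 617: L = 4; count equal: E = 1; n = 11.
Percentile rank = 100·(4 + 0.5·1)/11 = 100·4.5/11 = 40.91.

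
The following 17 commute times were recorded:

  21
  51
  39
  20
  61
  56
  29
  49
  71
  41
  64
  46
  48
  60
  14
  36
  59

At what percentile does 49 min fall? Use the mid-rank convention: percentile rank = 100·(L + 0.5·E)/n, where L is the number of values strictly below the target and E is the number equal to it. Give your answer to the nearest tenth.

Sorted: 14, 20, 21, 29, 36, 39, 41, 46, 48, 49, 51, 56, 59, 60, 61, 64, 71.
Count below 49: L = 9; count equal: E = 1; n = 17.
Percentile rank = 100·(9 + 0.5·1)/17 = 100·9.5/17 = 55.88.

55.9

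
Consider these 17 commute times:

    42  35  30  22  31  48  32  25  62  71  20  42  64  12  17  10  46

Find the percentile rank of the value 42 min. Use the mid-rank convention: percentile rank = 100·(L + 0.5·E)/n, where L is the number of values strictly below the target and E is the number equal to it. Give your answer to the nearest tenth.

Sorted: 10, 12, 17, 20, 22, 25, 30, 31, 32, 35, 42, 42, 46, 48, 62, 64, 71.
Count below 42: L = 10; count equal: E = 2; n = 17.
Percentile rank = 100·(10 + 0.5·2)/17 = 100·11/17 = 64.71.

64.7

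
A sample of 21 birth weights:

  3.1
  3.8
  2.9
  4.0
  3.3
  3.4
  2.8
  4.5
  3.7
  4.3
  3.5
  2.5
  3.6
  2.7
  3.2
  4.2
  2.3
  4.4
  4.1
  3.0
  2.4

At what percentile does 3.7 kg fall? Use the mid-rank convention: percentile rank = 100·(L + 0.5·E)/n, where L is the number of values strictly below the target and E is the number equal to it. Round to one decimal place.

Sorted: 2.3, 2.4, 2.5, 2.7, 2.8, 2.9, 3.0, 3.1, 3.2, 3.3, 3.4, 3.5, 3.6, 3.7, 3.8, 4.0, 4.1, 4.2, 4.3, 4.4, 4.5.
Count below 3.7: L = 13; count equal: E = 1; n = 21.
Percentile rank = 100·(13 + 0.5·1)/21 = 100·13.5/21 = 64.29.

64.3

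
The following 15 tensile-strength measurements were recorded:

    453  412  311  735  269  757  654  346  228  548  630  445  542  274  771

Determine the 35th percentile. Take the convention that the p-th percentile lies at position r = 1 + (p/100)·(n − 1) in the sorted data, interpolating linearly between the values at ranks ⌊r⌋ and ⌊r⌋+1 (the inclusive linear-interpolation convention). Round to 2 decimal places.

405.40

Sorted: 228, 269, 274, 311, 346, 412, 445, 453, 542, 548, 630, 654, 735, 757, 771.
n = 15.
r = 1 + (35/100)·(15 − 1) = 1 + 4.9 = 5.9.
Rank 5 is 346 and rank 6 is 412.
Interpolate: 346 + 0.9·(412 − 346) = 346 + 0.9·66 = 405.4.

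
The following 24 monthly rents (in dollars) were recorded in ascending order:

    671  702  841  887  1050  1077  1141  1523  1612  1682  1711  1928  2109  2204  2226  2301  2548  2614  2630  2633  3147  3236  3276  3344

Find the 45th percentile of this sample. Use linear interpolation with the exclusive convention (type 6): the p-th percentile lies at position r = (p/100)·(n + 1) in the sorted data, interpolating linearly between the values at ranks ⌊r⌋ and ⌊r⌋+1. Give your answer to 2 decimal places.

1765.25

n = 24.
r = (45/100)·(24 + 1) = 11.25.
Rank 11 is 1711 and rank 12 is 1928.
Interpolate: 1711 + 0.25·(1928 − 1711) = 1711 + 0.25·217 = 1765.25.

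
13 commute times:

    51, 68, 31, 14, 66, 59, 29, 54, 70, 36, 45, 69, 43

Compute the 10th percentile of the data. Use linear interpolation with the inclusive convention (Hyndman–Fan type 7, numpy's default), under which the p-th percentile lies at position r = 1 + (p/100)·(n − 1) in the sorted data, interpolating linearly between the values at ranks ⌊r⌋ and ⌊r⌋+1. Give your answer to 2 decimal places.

29.40

Sorted: 14, 29, 31, 36, 43, 45, 51, 54, 59, 66, 68, 69, 70.
n = 13.
r = 1 + (10/100)·(13 − 1) = 1 + 1.2 = 2.2.
Rank 2 is 29 and rank 3 is 31.
Interpolate: 29 + 0.2·(31 − 29) = 29 + 0.2·2 = 29.4.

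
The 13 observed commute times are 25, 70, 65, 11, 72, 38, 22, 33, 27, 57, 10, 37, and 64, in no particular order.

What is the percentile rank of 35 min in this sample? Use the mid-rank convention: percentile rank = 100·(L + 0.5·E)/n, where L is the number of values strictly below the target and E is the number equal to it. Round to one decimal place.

Sorted: 10, 11, 22, 25, 27, 33, 37, 38, 57, 64, 65, 70, 72.
Count below 35: L = 6; count equal: E = 0; n = 13.
Percentile rank = 100·(6 + 0.5·0)/13 = 100·6/13 = 46.15.

46.2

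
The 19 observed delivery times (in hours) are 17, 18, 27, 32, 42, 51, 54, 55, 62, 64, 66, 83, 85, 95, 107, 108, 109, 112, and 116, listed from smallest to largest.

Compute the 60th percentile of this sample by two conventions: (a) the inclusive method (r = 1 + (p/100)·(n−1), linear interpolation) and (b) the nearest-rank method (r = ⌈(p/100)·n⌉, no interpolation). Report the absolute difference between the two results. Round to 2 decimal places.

3.40

n = 19.
(a) r = 11.8; between ranks 11 (66) and 12 (83): 79.6.
(b) the nearest-rank method: rank 12 → 83.
|79.6 − 83| = 3.4.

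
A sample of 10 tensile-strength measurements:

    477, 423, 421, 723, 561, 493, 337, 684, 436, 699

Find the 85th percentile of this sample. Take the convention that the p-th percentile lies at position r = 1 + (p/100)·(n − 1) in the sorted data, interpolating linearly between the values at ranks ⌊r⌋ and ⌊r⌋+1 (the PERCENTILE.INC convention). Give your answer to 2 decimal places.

693.75

Sorted: 337, 421, 423, 436, 477, 493, 561, 684, 699, 723.
n = 10.
r = 1 + (85/100)·(10 − 1) = 1 + 7.65 = 8.65.
Rank 8 is 684 and rank 9 is 699.
Interpolate: 684 + 0.65·(699 − 684) = 684 + 0.65·15 = 693.75.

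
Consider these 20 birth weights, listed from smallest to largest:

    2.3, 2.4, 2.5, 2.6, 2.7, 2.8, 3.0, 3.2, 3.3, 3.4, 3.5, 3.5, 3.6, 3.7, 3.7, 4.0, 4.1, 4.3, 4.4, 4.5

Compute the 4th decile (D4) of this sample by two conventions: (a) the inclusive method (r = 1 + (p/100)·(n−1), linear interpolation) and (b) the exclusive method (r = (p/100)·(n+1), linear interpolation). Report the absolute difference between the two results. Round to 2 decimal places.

0.02

n = 20.
(a) r = 8.6; between ranks 8 (3.2) and 9 (3.3): 3.26.
(b) r = 8.4; between ranks 8 (3.2) and 9 (3.3): 3.24.
|3.26 − 3.24| = 0.02.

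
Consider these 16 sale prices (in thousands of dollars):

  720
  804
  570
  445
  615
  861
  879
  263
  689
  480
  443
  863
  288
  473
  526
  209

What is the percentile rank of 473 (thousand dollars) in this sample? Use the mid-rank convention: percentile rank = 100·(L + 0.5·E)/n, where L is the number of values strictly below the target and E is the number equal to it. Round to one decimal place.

Sorted: 209, 263, 288, 443, 445, 473, 480, 526, 570, 615, 689, 720, 804, 861, 863, 879.
Count below 473: L = 5; count equal: E = 1; n = 16.
Percentile rank = 100·(5 + 0.5·1)/16 = 100·5.5/16 = 34.38.

34.4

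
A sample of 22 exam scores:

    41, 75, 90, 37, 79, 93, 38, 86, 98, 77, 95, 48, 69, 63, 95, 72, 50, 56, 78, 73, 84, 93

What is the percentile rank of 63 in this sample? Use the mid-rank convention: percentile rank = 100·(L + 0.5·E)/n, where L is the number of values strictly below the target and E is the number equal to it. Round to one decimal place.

29.5

Sorted: 37, 38, 41, 48, 50, 56, 63, 69, 72, 73, 75, 77, 78, 79, 84, 86, 90, 93, 93, 95, 95, 98.
Count below 63: L = 6; count equal: E = 1; n = 22.
Percentile rank = 100·(6 + 0.5·1)/22 = 100·6.5/22 = 29.55.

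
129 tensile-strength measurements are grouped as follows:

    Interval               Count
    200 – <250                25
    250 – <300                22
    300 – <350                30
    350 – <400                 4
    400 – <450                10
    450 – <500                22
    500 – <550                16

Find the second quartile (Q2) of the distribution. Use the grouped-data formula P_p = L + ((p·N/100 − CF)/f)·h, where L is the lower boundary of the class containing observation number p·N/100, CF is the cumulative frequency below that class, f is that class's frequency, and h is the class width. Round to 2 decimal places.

N = 129; target position k = 50/100 · 129 = 64.5.
Cumulative frequencies: 25, 47, 77, 81, 91, 113, 129.
Observation 64.5 falls in the class 300 – <350.
L = 300, CF = 47, f = 30, h = 50.
P50 = 300 + ((64.5 − 47)/30)·50 = 300 + 29.1667 = 329.167.

329.17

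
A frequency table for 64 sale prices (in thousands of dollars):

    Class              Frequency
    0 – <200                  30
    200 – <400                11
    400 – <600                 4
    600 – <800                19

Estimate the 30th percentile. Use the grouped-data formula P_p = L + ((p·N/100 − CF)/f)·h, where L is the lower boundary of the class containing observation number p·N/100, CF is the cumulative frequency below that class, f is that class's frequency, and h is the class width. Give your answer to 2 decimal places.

N = 64; target position k = 30/100 · 64 = 19.2.
Cumulative frequencies: 30, 41, 45, 64.
Observation 19.2 falls in the class 0 – <200.
L = 0, CF = 0, f = 30, h = 200.
P30 = 0 + ((19.2 − 0)/30)·200 = 0 + 128 = 128.

128.00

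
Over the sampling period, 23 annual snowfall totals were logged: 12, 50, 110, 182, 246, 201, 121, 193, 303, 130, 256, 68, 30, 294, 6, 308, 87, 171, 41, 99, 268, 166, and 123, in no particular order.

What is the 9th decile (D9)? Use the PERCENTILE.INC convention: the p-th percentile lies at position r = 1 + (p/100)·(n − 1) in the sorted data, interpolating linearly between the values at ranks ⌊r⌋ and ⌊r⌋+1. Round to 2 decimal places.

288.80

Sorted: 6, 12, 30, 41, 50, 68, 87, 99, 110, 121, 123, 130, 166, 171, 182, 193, 201, 246, 256, 268, 294, 303, 308.
n = 23.
r = 1 + (90/100)·(23 − 1) = 1 + 19.8 = 20.8.
Rank 20 is 268 and rank 21 is 294.
Interpolate: 268 + 0.8·(294 − 268) = 268 + 0.8·26 = 288.8.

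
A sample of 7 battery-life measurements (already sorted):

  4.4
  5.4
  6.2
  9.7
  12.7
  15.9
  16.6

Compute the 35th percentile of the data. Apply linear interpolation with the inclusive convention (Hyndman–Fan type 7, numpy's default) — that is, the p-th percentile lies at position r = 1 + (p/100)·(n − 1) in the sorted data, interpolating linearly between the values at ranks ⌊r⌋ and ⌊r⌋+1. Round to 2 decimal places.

n = 7.
r = 1 + (35/100)·(7 − 1) = 1 + 2.1 = 3.1.
Rank 3 is 6.2 and rank 4 is 9.7.
Interpolate: 6.2 + 0.1·(9.7 − 6.2) = 6.2 + 0.1·3.5 = 6.55.

6.55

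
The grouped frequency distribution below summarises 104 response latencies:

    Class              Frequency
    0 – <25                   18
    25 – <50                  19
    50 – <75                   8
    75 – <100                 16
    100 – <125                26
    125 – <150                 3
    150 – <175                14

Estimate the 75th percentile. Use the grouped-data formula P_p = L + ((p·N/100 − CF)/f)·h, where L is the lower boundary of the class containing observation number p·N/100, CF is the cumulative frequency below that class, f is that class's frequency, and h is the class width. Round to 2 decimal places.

116.35

N = 104; target position k = 75/100 · 104 = 78.
Cumulative frequencies: 18, 37, 45, 61, 87, 90, 104.
Observation 78 falls in the class 100 – <125.
L = 100, CF = 61, f = 26, h = 25.
P75 = 100 + ((78 − 61)/26)·25 = 100 + 16.3462 = 116.346.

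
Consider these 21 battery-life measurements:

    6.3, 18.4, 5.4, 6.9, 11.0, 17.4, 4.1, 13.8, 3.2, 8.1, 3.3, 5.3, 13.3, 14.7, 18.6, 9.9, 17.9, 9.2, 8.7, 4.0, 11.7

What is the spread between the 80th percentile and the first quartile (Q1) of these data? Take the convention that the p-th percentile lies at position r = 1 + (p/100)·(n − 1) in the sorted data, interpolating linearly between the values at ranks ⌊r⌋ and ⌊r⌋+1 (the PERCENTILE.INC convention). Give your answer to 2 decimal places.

Sorted: 3.2, 3.3, 4.0, 4.1, 5.3, 5.4, 6.3, 6.9, 8.1, 8.7, 9.2, 9.9, 11.0, 11.7, 13.3, 13.8, 14.7, 17.4, 17.9, 18.4, 18.6.
n = 21.
P25: r = 6 (integer) → 5.4.
P80: r = 17 (integer) → 14.7.
Difference: 14.7 − 5.4 = 9.3.

9.30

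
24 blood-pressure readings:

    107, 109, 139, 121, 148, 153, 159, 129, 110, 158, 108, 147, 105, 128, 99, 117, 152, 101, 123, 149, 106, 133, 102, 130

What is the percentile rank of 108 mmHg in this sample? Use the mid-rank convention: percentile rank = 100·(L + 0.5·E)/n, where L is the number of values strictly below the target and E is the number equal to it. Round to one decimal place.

Sorted: 99, 101, 102, 105, 106, 107, 108, 109, 110, 117, 121, 123, 128, 129, 130, 133, 139, 147, 148, 149, 152, 153, 158, 159.
Count below 108: L = 6; count equal: E = 1; n = 24.
Percentile rank = 100·(6 + 0.5·1)/24 = 100·6.5/24 = 27.08.

27.1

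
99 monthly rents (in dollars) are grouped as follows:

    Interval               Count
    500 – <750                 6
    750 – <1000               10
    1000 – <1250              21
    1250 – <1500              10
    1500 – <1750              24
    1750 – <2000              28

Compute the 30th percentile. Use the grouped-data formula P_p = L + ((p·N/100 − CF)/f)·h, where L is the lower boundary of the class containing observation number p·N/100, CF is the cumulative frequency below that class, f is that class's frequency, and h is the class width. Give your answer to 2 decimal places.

1163.10

N = 99; target position k = 30/100 · 99 = 29.7.
Cumulative frequencies: 6, 16, 37, 47, 71, 99.
Observation 29.7 falls in the class 1000 – <1250.
L = 1000, CF = 16, f = 21, h = 250.
P30 = 1000 + ((29.7 − 16)/21)·250 = 1000 + 163.095 = 1163.1.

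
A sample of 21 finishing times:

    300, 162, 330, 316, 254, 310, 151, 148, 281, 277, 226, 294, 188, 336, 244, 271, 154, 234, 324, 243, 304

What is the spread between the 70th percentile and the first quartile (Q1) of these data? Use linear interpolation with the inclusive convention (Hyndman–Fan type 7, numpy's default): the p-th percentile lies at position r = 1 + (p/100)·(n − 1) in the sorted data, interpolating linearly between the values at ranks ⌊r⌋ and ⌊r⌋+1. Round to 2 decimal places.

Sorted: 148, 151, 154, 162, 188, 226, 234, 243, 244, 254, 271, 277, 281, 294, 300, 304, 310, 316, 324, 330, 336.
n = 21.
P25: r = 6 (integer) → 226.
P70: r = 15 (integer) → 300.
Difference: 300 − 226 = 74.

74.00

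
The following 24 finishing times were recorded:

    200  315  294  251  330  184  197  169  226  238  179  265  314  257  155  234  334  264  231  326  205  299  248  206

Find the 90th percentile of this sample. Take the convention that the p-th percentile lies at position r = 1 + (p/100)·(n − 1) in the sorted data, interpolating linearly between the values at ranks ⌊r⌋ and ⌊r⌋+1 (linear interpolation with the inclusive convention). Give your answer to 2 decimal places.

Sorted: 155, 169, 179, 184, 197, 200, 205, 206, 226, 231, 234, 238, 248, 251, 257, 264, 265, 294, 299, 314, 315, 326, 330, 334.
n = 24.
r = 1 + (90/100)·(24 − 1) = 1 + 20.7 = 21.7.
Rank 21 is 315 and rank 22 is 326.
Interpolate: 315 + 0.7·(326 − 315) = 315 + 0.7·11 = 322.7.

322.70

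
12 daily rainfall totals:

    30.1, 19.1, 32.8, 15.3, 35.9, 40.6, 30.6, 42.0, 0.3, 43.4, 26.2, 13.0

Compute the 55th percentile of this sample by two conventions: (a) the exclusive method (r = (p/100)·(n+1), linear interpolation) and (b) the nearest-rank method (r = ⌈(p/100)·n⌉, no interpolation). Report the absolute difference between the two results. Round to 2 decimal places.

Sorted: 0.3, 13.0, 15.3, 19.1, 26.2, 30.1, 30.6, 32.8, 35.9, 40.6, 42.0, 43.4.
n = 12.
(a) r = 7.15; between ranks 7 (30.6) and 8 (32.8): 30.93.
(b) the nearest-rank method: rank 7 → 30.6.
|30.93 − 30.6| = 0.33.

0.33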